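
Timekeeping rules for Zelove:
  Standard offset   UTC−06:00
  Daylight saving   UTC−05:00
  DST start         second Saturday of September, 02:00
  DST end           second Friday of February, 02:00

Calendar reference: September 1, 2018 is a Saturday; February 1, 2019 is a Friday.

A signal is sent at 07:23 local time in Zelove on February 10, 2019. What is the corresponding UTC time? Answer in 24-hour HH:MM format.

1 September 2018 is a Saturday, so the first Saturday is September 1 and the second is September 8.
1 February 2019 is a Friday, so the first Friday is February 1 and the second is February 8.
February 10, 2019 does not fall between 8 September 2018 and 8 February 2019, so daylight saving is not in effect and Zelove is at UTC−06:00.
07:23 local + 6h = 13:23 UTC.

13:23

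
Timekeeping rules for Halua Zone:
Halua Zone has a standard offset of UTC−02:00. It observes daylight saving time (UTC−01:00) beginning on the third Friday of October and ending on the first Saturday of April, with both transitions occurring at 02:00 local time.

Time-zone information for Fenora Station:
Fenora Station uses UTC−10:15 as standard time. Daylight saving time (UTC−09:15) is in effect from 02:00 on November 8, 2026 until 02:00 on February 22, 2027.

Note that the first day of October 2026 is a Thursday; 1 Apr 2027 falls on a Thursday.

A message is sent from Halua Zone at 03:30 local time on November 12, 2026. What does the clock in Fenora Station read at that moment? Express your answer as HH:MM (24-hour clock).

1 October 2026 is a Thursday, so the first Friday is October 2 and the third is October 16.
1 April 2027 is a Thursday, so the first Saturday is April 3.
November 12, 2026 falls between 16 October 2026 and 3 April 2027, so daylight saving is in effect and Halua Zone is at UTC−01:00.
03:30 Halua Zone + 1h = 04:30 UTC.
At the standard offset (UTC−10:15), 04:30 UTC − 10h15m = 18:15 Fenora Station standard time (rolling into the previous day, 11 November 2026).
Daylight saving runs 8 November 2026 – 22 February 2027; the standard-time date in Fenora Station, November 11, 2026, is inside that window, so Fenora Station is at UTC−09:15.
04:30 UTC − 9h15m = 19:15 Fenora Station (rolling into the previous day, 11 November 2026).

19:15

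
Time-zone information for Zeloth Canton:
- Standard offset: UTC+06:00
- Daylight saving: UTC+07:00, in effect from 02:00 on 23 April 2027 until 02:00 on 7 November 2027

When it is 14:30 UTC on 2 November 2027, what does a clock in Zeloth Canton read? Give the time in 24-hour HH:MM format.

21:30

At the standard offset (UTC+06:00), 14:30 UTC + 6h = 20:30 Zeloth Canton standard time.
The standard-time date in Zeloth Canton, 2 November 2027, falls between 23 April and 7 November, so daylight saving is in effect and Zeloth Canton is at UTC+07:00.
14:30 UTC + 7h = 21:30 local.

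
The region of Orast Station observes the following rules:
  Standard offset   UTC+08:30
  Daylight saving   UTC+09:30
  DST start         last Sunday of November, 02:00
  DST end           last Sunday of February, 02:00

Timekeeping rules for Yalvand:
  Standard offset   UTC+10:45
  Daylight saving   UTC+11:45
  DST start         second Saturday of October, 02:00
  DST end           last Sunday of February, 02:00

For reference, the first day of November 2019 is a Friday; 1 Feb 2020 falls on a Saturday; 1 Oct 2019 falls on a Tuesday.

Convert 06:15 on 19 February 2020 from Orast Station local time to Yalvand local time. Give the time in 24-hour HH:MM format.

1 November 2019 is a Friday, so Sundays fall on 3, 10, 17, 24; the last is November 24.
1 February 2020 is a Saturday, so Sundays fall on 2, 9, 16, 23; the last is February 23.
19 February 2020 lies within the daylight-saving period (24 November 2019 – 23 February 2020), so Orast Station is on daylight time, UTC+09:30.
06:15 Orast Station − 9h30m = 20:45 UTC (rolling into the previous day, 18 February 2020).
1 October 2019 is a Tuesday, so the first Saturday is October 5 and the second is October 12.
1 February 2020 is a Saturday, so Sundays fall on 2, 9, 16, 23; the last is February 23.
At the standard offset (UTC+10:45), 20:45 UTC + 10h45m = 07:30 Yalvand standard time (rolling into the next day, 19 February 2020).
The standard-time date in Yalvand, 19 February 2020, falls between 12 October 2019 and 23 February 2020, so daylight saving is in effect and Yalvand is at UTC+11:45.
20:45 UTC + 11h45m = 08:30 Yalvand (rolling into the next day, 19 February 2020).

08:30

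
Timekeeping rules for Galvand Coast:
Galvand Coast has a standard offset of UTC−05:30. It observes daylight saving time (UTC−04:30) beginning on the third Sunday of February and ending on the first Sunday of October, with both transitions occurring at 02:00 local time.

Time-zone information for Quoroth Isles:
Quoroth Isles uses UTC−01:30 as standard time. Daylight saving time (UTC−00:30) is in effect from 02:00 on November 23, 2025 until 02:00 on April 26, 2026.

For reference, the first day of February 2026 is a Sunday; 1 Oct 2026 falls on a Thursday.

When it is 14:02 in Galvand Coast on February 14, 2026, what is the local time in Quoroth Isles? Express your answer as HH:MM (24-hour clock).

1 February 2026 is a Sunday, so the first Sunday is February 1 and the third is February 15.
1 October 2026 is a Thursday, so the first Sunday is October 4.
Daylight saving runs 15 February – 4 October; February 14, 2026 is outside that window, so Galvand Coast is on standard time at UTC−05:30.
14:02 Galvand Coast + 5h30m = 19:32 UTC.
At the standard offset (UTC−01:30), 19:32 UTC − 1h30m = 18:02 Quoroth Isles standard time.
The standard-time date in Quoroth Isles, February 14, 2026, lies within the daylight-saving period (23 November 2025 – 26 April 2026), so Quoroth Isles is on daylight time, UTC−00:30.
19:32 UTC − 0h30m = 19:02 Quoroth Isles.

19:02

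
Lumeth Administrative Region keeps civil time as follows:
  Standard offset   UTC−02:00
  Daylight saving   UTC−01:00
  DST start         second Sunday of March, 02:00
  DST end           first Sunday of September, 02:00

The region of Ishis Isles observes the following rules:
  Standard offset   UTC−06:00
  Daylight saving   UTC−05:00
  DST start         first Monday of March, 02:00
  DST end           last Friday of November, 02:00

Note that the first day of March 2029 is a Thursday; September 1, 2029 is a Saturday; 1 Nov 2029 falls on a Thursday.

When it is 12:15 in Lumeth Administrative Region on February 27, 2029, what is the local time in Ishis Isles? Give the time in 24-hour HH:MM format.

1 March 2029 is a Thursday, so the first Sunday is March 4 and the second is March 11.
1 September 2029 is a Saturday, so the first Sunday is September 2.
Daylight saving runs 11 March – 2 September; February 27, 2029 is outside that window, so Lumeth Administrative Region is on standard time at UTC−02:00.
12:15 Lumeth Administrative Region + 2h = 14:15 UTC.
1 March 2029 is a Thursday, so the first Monday is March 5.
1 November 2029 is a Thursday, so Fridays fall on 2, 9, 16, 23, 30; the last is November 30.
At the standard offset (UTC−06:00), 14:15 UTC − 6h = 08:15 Ishis Isles standard time.
Daylight saving runs 5 March – 30 November; the standard-time date in Ishis Isles, February 27, 2029, is outside that window, so Ishis Isles is on standard time at UTC−06:00.
14:15 UTC − 6h = 08:15 Ishis Isles.

08:15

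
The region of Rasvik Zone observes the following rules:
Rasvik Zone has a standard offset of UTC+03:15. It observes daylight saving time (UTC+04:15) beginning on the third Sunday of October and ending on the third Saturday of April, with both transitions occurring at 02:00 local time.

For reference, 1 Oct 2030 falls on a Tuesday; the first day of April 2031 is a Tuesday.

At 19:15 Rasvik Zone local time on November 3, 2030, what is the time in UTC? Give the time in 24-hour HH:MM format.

1 October 2030 is a Tuesday, so the first Sunday is October 6 and the third is October 20.
1 April 2031 is a Tuesday, so the first Saturday is April 5 and the third is April 19.
November 3, 2030 lies within the daylight-saving period (20 October 2030 – 19 April 2031), so Rasvik Zone is on daylight time, UTC+04:15.
19:15 local − 4h15m = 15:00 UTC.

15:00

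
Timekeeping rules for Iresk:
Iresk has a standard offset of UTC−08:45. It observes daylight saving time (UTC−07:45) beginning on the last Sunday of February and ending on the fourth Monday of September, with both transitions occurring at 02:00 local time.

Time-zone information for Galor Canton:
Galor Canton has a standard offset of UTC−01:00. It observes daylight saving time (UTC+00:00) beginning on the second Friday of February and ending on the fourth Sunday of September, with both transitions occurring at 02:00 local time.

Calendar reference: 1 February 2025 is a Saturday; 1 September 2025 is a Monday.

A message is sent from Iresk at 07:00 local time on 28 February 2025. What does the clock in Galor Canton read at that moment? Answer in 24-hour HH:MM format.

14:45

1 February 2025 is a Saturday, so Sundays fall on 2, 9, 16, 23; the last is February 23.
1 September 2025 is a Monday, so the first Monday is September 1 and the fourth is September 22.
Daylight saving runs 23 February – 22 September; 28 February 2025 is inside that window, so Iresk is at UTC−07:45.
07:00 Iresk + 7h45m = 14:45 UTC.
1 February 2025 is a Saturday, so the first Friday is February 7 and the second is February 14.
1 September 2025 is a Monday, so the first Sunday is September 7 and the fourth is September 28.
At the standard offset (UTC−01:00), 14:45 UTC − 1h = 13:45 Galor Canton standard time.
Daylight saving runs 14 February – 28 September; the standard-time date in Galor Canton, 28 February 2025, is inside that window, so Galor Canton is at UTC+00:00.
14:45 UTC + 0h = 14:45 Galor Canton.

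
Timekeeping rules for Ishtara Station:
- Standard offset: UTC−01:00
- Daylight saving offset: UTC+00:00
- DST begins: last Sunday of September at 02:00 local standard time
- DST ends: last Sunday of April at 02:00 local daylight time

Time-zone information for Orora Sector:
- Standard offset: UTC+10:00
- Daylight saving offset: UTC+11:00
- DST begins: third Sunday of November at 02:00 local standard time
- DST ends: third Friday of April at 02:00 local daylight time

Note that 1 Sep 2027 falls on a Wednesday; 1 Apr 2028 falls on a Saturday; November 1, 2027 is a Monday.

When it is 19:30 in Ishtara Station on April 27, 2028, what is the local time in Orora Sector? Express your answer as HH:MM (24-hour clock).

1 September 2027 is a Wednesday, so Sundays fall on 5, 12, 19, 26; the last is September 26.
1 April 2028 is a Saturday, so Sundays fall on 2, 9, 16, 23, 30; the last is April 30.
April 27, 2028 falls between 26 September 2027 and 30 April 2028, so daylight saving is in effect and Ishtara Station is at UTC+00:00.
19:30 Ishtara Station − 0h = 19:30 UTC.
1 November 2027 is a Monday, so the first Sunday is November 7 and the third is November 21.
1 April 2028 is a Saturday, so the first Friday is April 7 and the third is April 21.
At the standard offset (UTC+10:00), 19:30 UTC + 10h = 05:30 Orora Sector standard time (rolling into the next day, 28 April 2028).
The standard-time date in Orora Sector, April 28, 2028, does not fall between 21 November 2027 and 21 April 2028, so daylight saving is not in effect and Orora Sector is at UTC+10:00.
19:30 UTC + 10h = 05:30 Orora Sector (rolling into the next day, 28 April 2028).

05:30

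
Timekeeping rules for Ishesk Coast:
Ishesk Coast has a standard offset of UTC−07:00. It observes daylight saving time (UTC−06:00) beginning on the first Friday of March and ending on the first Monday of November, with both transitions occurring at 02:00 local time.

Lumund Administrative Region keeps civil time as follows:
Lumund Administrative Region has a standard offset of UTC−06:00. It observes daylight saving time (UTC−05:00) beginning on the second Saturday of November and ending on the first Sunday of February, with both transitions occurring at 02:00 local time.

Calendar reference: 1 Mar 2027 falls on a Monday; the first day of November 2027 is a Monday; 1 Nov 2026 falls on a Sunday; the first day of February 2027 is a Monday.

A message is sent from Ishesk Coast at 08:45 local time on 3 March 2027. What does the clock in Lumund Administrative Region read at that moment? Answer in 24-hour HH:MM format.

09:45

1 March 2027 is a Monday, so the first Friday is March 5.
1 November 2027 is a Monday, so the first Monday is November 1.
3 March 2027 does not fall between 5 March and 1 November, so daylight saving is not in effect and Ishesk Coast is at UTC−07:00.
08:45 Ishesk Coast + 7h = 15:45 UTC.
1 November 2026 is a Sunday, so the first Saturday is November 7 and the second is November 14.
1 February 2027 is a Monday, so the first Sunday is February 7.
At the standard offset (UTC−06:00), 15:45 UTC − 6h = 09:45 Lumund Administrative Region standard time.
Daylight saving runs 14 November 2026 – 7 February 2027; the standard-time date in Lumund Administrative Region, 3 March 2027, is outside that window, so Lumund Administrative Region is on standard time at UTC−06:00.
15:45 UTC − 6h = 09:45 Lumund Administrative Region.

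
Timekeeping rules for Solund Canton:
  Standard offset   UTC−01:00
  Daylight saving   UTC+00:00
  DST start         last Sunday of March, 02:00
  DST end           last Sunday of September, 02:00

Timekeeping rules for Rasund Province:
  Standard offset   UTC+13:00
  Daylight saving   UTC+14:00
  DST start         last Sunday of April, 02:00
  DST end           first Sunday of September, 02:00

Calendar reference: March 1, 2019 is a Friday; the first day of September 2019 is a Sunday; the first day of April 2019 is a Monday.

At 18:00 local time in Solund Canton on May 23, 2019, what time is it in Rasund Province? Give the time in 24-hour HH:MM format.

1 March 2019 is a Friday, so Sundays fall on 3, 10, 17, 24, 31; the last is March 31.
1 September 2019 is a Sunday, so Sundays fall on 1, 8, 15, 22, 29; the last is September 29.
May 23, 2019 lies within the daylight-saving period (31 March – 29 September), so Solund Canton is on daylight time, UTC+00:00.
18:00 Solund Canton − 0h = 18:00 UTC.
1 April 2019 is a Monday, so Sundays fall on 7, 14, 21, 28; the last is April 28.
1 September 2019 is a Sunday, so the first Sunday is September 1.
At the standard offset (UTC+13:00), 18:00 UTC + 13h = 07:00 Rasund Province standard time (rolling into the next day, 24 May 2019).
Daylight saving runs 28 April – 1 September; the standard-time date in Rasund Province, May 24, 2019, is inside that window, so Rasund Province is at UTC+14:00.
18:00 UTC + 14h = 08:00 Rasund Province (rolling into the next day, 24 May 2019).

08:00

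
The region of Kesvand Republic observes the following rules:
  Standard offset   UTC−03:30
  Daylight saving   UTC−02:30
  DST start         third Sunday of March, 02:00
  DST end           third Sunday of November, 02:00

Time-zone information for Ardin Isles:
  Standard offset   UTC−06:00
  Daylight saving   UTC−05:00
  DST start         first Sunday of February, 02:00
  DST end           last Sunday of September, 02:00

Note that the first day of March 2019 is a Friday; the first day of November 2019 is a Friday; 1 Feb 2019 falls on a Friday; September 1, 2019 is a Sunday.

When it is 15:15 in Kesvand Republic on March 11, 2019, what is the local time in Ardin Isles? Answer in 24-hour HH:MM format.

13:45

1 March 2019 is a Friday, so the first Sunday is March 3 and the third is March 17.
1 November 2019 is a Friday, so the first Sunday is November 3 and the third is November 17.
Daylight saving runs 17 March – 17 November; March 11, 2019 is outside that window, so Kesvand Republic is on standard time at UTC−03:30.
15:15 Kesvand Republic + 3h30m = 18:45 UTC.
1 February 2019 is a Friday, so the first Sunday is February 3.
1 September 2019 is a Sunday, so Sundays fall on 1, 8, 15, 22, 29; the last is September 29.
At the standard offset (UTC−06:00), 18:45 UTC − 6h = 12:45 Ardin Isles standard time.
Daylight saving runs 3 February – 29 September; the standard-time date in Ardin Isles, March 11, 2019, is inside that window, so Ardin Isles is at UTC−05:00.
18:45 UTC − 5h = 13:45 Ardin Isles.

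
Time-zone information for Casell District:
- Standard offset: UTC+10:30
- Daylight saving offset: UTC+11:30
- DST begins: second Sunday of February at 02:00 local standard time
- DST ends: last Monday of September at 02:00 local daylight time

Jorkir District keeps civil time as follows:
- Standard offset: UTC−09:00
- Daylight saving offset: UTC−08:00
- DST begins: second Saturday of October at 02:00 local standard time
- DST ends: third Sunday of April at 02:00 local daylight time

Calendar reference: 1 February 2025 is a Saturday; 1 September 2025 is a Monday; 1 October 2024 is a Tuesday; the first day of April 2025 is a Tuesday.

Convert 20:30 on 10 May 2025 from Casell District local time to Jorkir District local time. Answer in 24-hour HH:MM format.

1 February 2025 is a Saturday, so the first Sunday is February 2 and the second is February 9.
1 September 2025 is a Monday, so Mondays fall on 1, 8, 15, 22, 29; the last is September 29.
10 May 2025 falls between 9 February and 29 September, so daylight saving is in effect and Casell District is at UTC+11:30.
20:30 Casell District − 11h30m = 09:00 UTC.
1 October 2024 is a Tuesday, so the first Saturday is October 5 and the second is October 12.
1 April 2025 is a Tuesday, so the first Sunday is April 6 and the third is April 20.
At the standard offset (UTC−09:00), 09:00 UTC − 9h = 00:00 Jorkir District standard time.
The standard-time date in Jorkir District, 10 May 2025, is outside the daylight-saving period (12 October 2024 – 20 April 2025), so Jorkir District is on standard time, UTC−09:00.
09:00 UTC − 9h = 00:00 Jorkir District.

00:00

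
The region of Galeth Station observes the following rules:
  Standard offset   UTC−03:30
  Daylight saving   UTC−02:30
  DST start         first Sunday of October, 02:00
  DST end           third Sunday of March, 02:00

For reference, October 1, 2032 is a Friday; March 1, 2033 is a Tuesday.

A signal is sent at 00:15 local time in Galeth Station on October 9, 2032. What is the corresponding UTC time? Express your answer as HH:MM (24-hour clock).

02:45

1 October 2032 is a Friday, so the first Sunday is October 3.
1 March 2033 is a Tuesday, so the first Sunday is March 6 and the third is March 20.
October 9, 2032 lies within the daylight-saving period (3 October 2032 – 20 March 2033), so Galeth Station is on daylight time, UTC−02:30.
00:15 local + 2h30m = 02:45 UTC.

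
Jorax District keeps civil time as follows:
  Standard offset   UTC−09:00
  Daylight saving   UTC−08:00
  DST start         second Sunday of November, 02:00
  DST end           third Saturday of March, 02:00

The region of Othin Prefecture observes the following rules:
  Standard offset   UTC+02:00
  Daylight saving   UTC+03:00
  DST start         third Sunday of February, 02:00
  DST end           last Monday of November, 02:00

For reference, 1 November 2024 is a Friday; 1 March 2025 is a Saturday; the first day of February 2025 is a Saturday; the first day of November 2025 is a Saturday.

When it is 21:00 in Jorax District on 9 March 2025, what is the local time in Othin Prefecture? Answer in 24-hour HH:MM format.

1 November 2024 is a Friday, so the first Sunday is November 3 and the second is November 10.
1 March 2025 is a Saturday, so the first Saturday is March 1 and the third is March 15.
9 March 2025 lies within the daylight-saving period (10 November 2024 – 15 March 2025), so Jorax District is on daylight time, UTC−08:00.
21:00 Jorax District + 8h = 05:00 UTC (rolling into the next day, 10 March 2025).
1 February 2025 is a Saturday, so the first Sunday is February 2 and the third is February 16.
1 November 2025 is a Saturday, so Mondays fall on 3, 10, 17, 24; the last is November 24.
At the standard offset (UTC+02:00), 05:00 UTC + 2h = 07:00 Othin Prefecture standard time.
Daylight saving runs 16 February – 24 November; the standard-time date in Othin Prefecture, 10 March 2025, is inside that window, so Othin Prefecture is at UTC+03:00.
05:00 UTC + 3h = 08:00 Othin Prefecture.

08:00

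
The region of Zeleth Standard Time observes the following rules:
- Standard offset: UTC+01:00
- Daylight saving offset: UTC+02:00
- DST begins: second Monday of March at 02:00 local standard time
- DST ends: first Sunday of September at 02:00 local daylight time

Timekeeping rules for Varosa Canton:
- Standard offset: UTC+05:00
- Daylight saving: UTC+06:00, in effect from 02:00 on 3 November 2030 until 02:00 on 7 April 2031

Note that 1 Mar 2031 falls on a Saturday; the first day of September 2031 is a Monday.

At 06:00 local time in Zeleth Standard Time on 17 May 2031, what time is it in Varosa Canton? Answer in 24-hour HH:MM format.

1 March 2031 is a Saturday, so the first Monday is March 3 and the second is March 10.
1 September 2031 is a Monday, so the first Sunday is September 7.
17 May 2031 falls between 10 March and 7 September, so daylight saving is in effect and Zeleth Standard Time is at UTC+02:00.
06:00 Zeleth Standard Time − 2h = 04:00 UTC.
At the standard offset (UTC+05:00), 04:00 UTC + 5h = 09:00 Varosa Canton standard time.
The standard-time date in Varosa Canton, 17 May 2031, is outside the daylight-saving period (3 November 2030 – 7 April 2031), so Varosa Canton is on standard time, UTC+05:00.
04:00 UTC + 5h = 09:00 Varosa Canton.

09:00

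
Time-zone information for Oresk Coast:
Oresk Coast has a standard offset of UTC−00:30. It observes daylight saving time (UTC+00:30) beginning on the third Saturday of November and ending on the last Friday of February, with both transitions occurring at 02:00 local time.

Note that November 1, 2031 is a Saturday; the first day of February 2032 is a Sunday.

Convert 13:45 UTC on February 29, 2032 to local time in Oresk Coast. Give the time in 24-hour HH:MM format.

1 November 2031 is a Saturday, so the first Saturday is November 1 and the third is November 15.
1 February 2032 is a Sunday, so Fridays fall on 6, 13, 20, 27; the last is February 27.
At the standard offset (UTC−00:30), 13:45 UTC − 0h30m = 13:15 Oresk Coast standard time.
Daylight saving runs 15 November 2031 – 27 February 2032; the standard-time date in Oresk Coast, February 29, 2032, is outside that window, so Oresk Coast is on standard time at UTC−00:30.
13:45 UTC − 0h30m = 13:15 local.

13:15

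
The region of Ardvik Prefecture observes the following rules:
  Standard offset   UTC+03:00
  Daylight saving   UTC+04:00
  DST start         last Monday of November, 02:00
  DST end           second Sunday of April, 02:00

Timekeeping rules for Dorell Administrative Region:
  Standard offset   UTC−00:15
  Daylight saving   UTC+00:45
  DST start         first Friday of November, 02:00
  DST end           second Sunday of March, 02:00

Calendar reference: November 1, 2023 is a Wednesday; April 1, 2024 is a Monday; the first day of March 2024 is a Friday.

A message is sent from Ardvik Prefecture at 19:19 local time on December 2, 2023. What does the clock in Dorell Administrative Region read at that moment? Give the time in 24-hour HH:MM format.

1 November 2023 is a Wednesday, so Mondays fall on 6, 13, 20, 27; the last is November 27.
1 April 2024 is a Monday, so the first Sunday is April 7 and the second is April 14.
December 2, 2023 lies within the daylight-saving period (27 November 2023 – 14 April 2024), so Ardvik Prefecture is on daylight time, UTC+04:00.
19:19 Ardvik Prefecture − 4h = 15:19 UTC.
1 November 2023 is a Wednesday, so the first Friday is November 3.
1 March 2024 is a Friday, so the first Sunday is March 3 and the second is March 10.
At the standard offset (UTC−00:15), 15:19 UTC − 0h15m = 15:04 Dorell Administrative Region standard time.
The standard-time date in Dorell Administrative Region, December 2, 2023, lies within the daylight-saving period (3 November 2023 – 10 March 2024), so Dorell Administrative Region is on daylight time, UTC+00:45.
15:19 UTC + 0h45m = 16:04 Dorell Administrative Region.

16:04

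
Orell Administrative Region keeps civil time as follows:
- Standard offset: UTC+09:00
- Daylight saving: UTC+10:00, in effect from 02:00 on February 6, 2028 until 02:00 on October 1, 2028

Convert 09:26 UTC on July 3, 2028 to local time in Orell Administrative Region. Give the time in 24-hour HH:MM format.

At the standard offset (UTC+09:00), 09:26 UTC + 9h = 18:26 Orell Administrative Region standard time.
Daylight saving runs 6 February – 1 October; the standard-time date in Orell Administrative Region, July 3, 2028, is inside that window, so Orell Administrative Region is at UTC+10:00.
09:26 UTC + 10h = 19:26 local.

19:26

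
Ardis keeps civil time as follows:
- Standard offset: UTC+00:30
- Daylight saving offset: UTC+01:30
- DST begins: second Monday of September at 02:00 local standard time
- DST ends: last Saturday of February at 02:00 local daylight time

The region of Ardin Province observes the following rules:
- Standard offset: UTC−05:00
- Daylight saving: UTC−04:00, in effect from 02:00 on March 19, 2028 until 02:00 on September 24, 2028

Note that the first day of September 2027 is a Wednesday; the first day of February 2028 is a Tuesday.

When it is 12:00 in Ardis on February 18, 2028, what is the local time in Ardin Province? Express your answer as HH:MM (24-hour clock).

05:30

1 September 2027 is a Wednesday, so the first Monday is September 6 and the second is September 13.
1 February 2028 is a Tuesday, so Saturdays fall on 5, 12, 19, 26; the last is February 26.
Daylight saving runs 13 September 2027 – 26 February 2028; February 18, 2028 is inside that window, so Ardis is at UTC+01:30.
12:00 Ardis − 1h30m = 10:30 UTC.
At the standard offset (UTC−05:00), 10:30 UTC − 5h = 05:30 Ardin Province standard time.
The standard-time date in Ardin Province, February 18, 2028, is outside the daylight-saving period (19 March – 24 September), so Ardin Province is on standard time, UTC−05:00.
10:30 UTC − 5h = 05:30 Ardin Province.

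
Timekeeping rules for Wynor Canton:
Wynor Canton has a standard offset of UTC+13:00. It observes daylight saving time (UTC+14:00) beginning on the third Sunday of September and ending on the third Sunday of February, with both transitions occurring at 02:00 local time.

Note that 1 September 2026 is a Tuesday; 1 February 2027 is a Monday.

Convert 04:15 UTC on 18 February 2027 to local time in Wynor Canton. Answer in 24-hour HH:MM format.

1 September 2026 is a Tuesday, so the first Sunday is September 6 and the third is September 20.
1 February 2027 is a Monday, so the first Sunday is February 7 and the third is February 21.
At the standard offset (UTC+13:00), 04:15 UTC + 13h = 17:15 Wynor Canton standard time.
Daylight saving runs 20 September 2026 – 21 February 2027; the standard-time date in Wynor Canton, 18 February 2027, is inside that window, so Wynor Canton is at UTC+14:00.
04:15 UTC + 14h = 18:15 local.

18:15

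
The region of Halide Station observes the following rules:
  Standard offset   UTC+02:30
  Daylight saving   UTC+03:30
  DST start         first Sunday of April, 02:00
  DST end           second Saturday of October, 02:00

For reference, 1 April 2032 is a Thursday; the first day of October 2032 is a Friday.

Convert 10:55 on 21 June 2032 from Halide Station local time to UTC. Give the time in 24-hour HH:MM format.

07:25

1 April 2032 is a Thursday, so the first Sunday is April 4.
1 October 2032 is a Friday, so the first Saturday is October 2 and the second is October 9.
Daylight saving runs 4 April – 9 October; 21 June 2032 is inside that window, so Halide Station is at UTC+03:30.
10:55 local − 3h30m = 07:25 UTC.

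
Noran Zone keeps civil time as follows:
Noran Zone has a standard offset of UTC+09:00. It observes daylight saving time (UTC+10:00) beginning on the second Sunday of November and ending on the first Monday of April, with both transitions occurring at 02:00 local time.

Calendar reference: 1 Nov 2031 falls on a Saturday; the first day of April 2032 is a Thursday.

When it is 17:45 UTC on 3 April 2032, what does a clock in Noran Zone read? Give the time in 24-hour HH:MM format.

03:45

1 November 2031 is a Saturday, so the first Sunday is November 2 and the second is November 9.
1 April 2032 is a Thursday, so the first Monday is April 5.
At the standard offset (UTC+09:00), 17:45 UTC + 9h = 02:45 Noran Zone standard time (rolling into the next day, 4 April 2032).
Daylight saving runs 9 November 2031 – 5 April 2032; the standard-time date in Noran Zone, 4 April 2032, is inside that window, so Noran Zone is at UTC+10:00.
17:45 UTC + 10h = 03:45 local (rolling into the next day, 4 April 2032).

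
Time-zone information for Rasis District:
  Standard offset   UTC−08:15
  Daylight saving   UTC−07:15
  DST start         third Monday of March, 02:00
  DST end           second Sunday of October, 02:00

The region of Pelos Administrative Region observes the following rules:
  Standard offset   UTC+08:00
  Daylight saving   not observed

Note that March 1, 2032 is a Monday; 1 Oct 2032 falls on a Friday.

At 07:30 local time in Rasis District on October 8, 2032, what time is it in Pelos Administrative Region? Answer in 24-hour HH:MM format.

22:45

1 March 2032 is a Monday, so the first Monday is March 1 and the third is March 15.
1 October 2032 is a Friday, so the first Sunday is October 3 and the second is October 10.
October 8, 2032 lies within the daylight-saving period (15 March – 10 October), so Rasis District is on daylight time, UTC−07:15.
07:30 Rasis District + 7h15m = 14:45 UTC.
Pelos Administrative Region has no daylight saving, so its offset is UTC+08:00 year-round.
14:45 UTC + 8h = 22:45 Pelos Administrative Region.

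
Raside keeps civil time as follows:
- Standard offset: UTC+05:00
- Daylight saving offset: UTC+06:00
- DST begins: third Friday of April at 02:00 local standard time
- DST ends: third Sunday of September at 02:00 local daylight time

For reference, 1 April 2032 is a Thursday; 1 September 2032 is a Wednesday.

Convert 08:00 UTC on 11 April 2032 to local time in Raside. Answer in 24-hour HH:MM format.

13:00

1 April 2032 is a Thursday, so the first Friday is April 2 and the third is April 16.
1 September 2032 is a Wednesday, so the first Sunday is September 5 and the third is September 19.
At the standard offset (UTC+05:00), 08:00 UTC + 5h = 13:00 Raside standard time.
Daylight saving runs 16 April – 19 September; the standard-time date in Raside, 11 April 2032, is outside that window, so Raside is on standard time at UTC+05:00.
08:00 UTC + 5h = 13:00 local.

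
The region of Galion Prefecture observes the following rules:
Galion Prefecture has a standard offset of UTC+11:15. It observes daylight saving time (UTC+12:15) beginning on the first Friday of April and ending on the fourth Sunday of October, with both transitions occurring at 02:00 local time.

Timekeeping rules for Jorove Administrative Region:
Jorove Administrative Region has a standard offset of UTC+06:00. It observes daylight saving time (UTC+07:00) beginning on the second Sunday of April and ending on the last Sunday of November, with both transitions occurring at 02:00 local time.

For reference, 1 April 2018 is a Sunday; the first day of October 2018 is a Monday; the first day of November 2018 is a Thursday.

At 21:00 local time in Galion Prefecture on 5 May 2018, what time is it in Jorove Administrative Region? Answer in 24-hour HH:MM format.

1 April 2018 is a Sunday, so the first Friday is April 6.
1 October 2018 is a Monday, so the first Sunday is October 7 and the fourth is October 28.
5 May 2018 lies within the daylight-saving period (6 April – 28 October), so Galion Prefecture is on daylight time, UTC+12:15.
21:00 Galion Prefecture − 12h15m = 08:45 UTC.
1 April 2018 is a Sunday, so the first Sunday is April 1 and the second is April 8.
1 November 2018 is a Thursday, so Sundays fall on 4, 11, 18, 25; the last is November 25.
At the standard offset (UTC+06:00), 08:45 UTC + 6h = 14:45 Jorove Administrative Region standard time.
Daylight saving runs 8 April – 25 November; the standard-time date in Jorove Administrative Region, 5 May 2018, is inside that window, so Jorove Administrative Region is at UTC+07:00.
08:45 UTC + 7h = 15:45 Jorove Administrative Region.

15:45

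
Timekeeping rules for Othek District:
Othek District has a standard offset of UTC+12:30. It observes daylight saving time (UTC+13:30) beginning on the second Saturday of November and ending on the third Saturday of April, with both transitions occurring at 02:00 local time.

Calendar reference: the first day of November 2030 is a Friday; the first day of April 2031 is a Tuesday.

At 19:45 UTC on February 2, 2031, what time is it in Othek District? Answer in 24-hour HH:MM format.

09:15

1 November 2030 is a Friday, so the first Saturday is November 2 and the second is November 9.
1 April 2031 is a Tuesday, so the first Saturday is April 5 and the third is April 19.
At the standard offset (UTC+12:30), 19:45 UTC + 12h30m = 08:15 Othek District standard time (rolling into the next day, 3 February 2031).
The standard-time date in Othek District, February 3, 2031, falls between 9 November 2030 and 19 April 2031, so daylight saving is in effect and Othek District is at UTC+13:30.
19:45 UTC + 13h30m = 09:15 local (rolling into the next day, 3 February 2031).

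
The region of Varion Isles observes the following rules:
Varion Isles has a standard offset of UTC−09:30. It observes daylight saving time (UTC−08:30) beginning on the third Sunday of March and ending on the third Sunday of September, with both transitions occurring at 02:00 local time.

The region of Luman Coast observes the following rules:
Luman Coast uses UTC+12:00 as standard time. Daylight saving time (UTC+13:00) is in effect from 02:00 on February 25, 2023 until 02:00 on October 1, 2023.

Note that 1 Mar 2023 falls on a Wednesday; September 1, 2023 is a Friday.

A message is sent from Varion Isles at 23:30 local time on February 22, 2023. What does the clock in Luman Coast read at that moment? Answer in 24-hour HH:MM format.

21:00

1 March 2023 is a Wednesday, so the first Sunday is March 5 and the third is March 19.
1 September 2023 is a Friday, so the first Sunday is September 3 and the third is September 17.
February 22, 2023 does not fall between 19 March and 17 September, so daylight saving is not in effect and Varion Isles is at UTC−09:30.
23:30 Varion Isles + 9h30m = 09:00 UTC (rolling into the next day, 23 February 2023).
At the standard offset (UTC+12:00), 09:00 UTC + 12h = 21:00 Luman Coast standard time.
The standard-time date in Luman Coast, February 23, 2023, is outside the daylight-saving period (25 February – 1 October), so Luman Coast is on standard time, UTC+12:00.
09:00 UTC + 12h = 21:00 Luman Coast.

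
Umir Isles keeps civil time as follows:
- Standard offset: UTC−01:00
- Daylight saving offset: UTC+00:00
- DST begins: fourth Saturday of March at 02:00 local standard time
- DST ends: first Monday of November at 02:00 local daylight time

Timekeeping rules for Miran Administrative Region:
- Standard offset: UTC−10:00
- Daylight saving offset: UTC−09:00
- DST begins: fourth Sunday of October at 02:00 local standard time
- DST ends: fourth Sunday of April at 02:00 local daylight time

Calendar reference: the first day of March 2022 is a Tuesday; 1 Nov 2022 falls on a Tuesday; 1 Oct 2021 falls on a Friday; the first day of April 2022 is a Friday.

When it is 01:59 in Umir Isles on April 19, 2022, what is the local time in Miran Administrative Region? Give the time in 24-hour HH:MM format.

16:59

1 March 2022 is a Tuesday, so the first Saturday is March 5 and the fourth is March 26.
1 November 2022 is a Tuesday, so the first Monday is November 7.
April 19, 2022 lies within the daylight-saving period (26 March – 7 November), so Umir Isles is on daylight time, UTC+00:00.
01:59 Umir Isles − 0h = 01:59 UTC.
1 October 2021 is a Friday, so the first Sunday is October 3 and the fourth is October 24.
1 April 2022 is a Friday, so the first Sunday is April 3 and the fourth is April 24.
At the standard offset (UTC−10:00), 01:59 UTC − 10h = 15:59 Miran Administrative Region standard time (rolling into the previous day, 18 April 2022).
The standard-time date in Miran Administrative Region, April 18, 2022, lies within the daylight-saving period (24 October 2021 – 24 April 2022), so Miran Administrative Region is on daylight time, UTC−09:00.
01:59 UTC − 9h = 16:59 Miran Administrative Region (rolling into the previous day, 18 April 2022).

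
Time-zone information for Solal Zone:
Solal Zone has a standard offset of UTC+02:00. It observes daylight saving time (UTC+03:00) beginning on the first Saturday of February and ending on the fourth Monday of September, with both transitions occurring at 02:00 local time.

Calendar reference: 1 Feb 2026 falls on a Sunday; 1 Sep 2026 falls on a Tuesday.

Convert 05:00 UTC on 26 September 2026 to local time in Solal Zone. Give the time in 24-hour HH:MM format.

08:00

1 February 2026 is a Sunday, so the first Saturday is February 7.
1 September 2026 is a Tuesday, so the first Monday is September 7 and the fourth is September 28.
At the standard offset (UTC+02:00), 05:00 UTC + 2h = 07:00 Solal Zone standard time.
The standard-time date in Solal Zone, 26 September 2026, lies within the daylight-saving period (7 February – 28 September), so Solal Zone is on daylight time, UTC+03:00.
05:00 UTC + 3h = 08:00 local.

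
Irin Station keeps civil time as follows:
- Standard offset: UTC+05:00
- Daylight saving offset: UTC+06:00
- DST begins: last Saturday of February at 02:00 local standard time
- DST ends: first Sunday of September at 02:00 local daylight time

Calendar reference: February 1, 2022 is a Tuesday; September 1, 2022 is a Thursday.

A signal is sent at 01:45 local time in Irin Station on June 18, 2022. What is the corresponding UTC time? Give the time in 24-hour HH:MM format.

19:45

1 February 2022 is a Tuesday, so Saturdays fall on 5, 12, 19, 26; the last is February 26.
1 September 2022 is a Thursday, so the first Sunday is September 4.
Daylight saving runs 26 February – 4 September; June 18, 2022 is inside that window, so Irin Station is at UTC+06:00.
01:45 local − 6h = 19:45 UTC (rolling into the previous day, 17 June 2022).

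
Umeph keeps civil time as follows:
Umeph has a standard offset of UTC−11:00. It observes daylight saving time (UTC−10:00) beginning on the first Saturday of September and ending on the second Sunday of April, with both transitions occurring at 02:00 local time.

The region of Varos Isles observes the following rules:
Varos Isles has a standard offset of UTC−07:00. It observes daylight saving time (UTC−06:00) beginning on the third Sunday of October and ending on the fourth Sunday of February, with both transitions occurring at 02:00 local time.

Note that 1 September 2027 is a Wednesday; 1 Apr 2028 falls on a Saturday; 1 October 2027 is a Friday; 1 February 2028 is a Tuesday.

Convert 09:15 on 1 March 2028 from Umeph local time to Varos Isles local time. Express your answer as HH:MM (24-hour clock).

1 September 2027 is a Wednesday, so the first Saturday is September 4.
1 April 2028 is a Saturday, so the first Sunday is April 2 and the second is April 9.
1 March 2028 lies within the daylight-saving period (4 September 2027 – 9 April 2028), so Umeph is on daylight time, UTC−10:00.
09:15 Umeph + 10h = 19:15 UTC.
1 October 2027 is a Friday, so the first Sunday is October 3 and the third is October 17.
1 February 2028 is a Tuesday, so the first Sunday is February 6 and the fourth is February 27.
At the standard offset (UTC−07:00), 19:15 UTC − 7h = 12:15 Varos Isles standard time.
Daylight saving runs 17 October 2027 – 27 February 2028; the standard-time date in Varos Isles, 1 March 2028, is outside that window, so Varos Isles is on standard time at UTC−07:00.
19:15 UTC − 7h = 12:15 Varos Isles.

12:15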